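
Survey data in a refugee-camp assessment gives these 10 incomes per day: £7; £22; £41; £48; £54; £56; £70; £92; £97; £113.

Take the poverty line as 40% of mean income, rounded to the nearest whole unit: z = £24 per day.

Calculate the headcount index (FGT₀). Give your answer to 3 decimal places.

0.200

2 of the 10 people have income below £24.
H = 2/10 = 0.200.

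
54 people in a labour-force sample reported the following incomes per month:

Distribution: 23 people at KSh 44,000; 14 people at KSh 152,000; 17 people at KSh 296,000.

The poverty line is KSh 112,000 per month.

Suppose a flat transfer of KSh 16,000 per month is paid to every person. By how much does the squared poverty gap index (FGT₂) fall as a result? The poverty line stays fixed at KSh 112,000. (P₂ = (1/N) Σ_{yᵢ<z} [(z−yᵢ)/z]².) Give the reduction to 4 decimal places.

Before: below the line — 23×KSh 44,000; squared poverty gap index (FGT₂) = 0.157006.
After the KSh 16,000 transfer: below the line — 23×KSh 60,000; squared poverty gap index (FGT₂) = 0.091813.
Reduction = 0.157006 − 0.091813 = 0.0652.

0.0652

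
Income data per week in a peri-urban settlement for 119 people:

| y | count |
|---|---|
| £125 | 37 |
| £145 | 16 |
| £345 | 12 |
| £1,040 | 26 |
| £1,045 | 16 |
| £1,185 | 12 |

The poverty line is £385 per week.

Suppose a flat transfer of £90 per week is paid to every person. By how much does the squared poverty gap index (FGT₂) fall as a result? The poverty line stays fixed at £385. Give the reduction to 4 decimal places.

0.1141

Before: below the line — 37×£125, 16×£145, 12×£345; squared poverty gap index (FGT₂) = 0.195138.
After the £90 transfer: below the line — 37×£215, 16×£235; squared poverty gap index (FGT₂) = 0.081032.
Reduction = 0.195138 − 0.081032 = 0.1141.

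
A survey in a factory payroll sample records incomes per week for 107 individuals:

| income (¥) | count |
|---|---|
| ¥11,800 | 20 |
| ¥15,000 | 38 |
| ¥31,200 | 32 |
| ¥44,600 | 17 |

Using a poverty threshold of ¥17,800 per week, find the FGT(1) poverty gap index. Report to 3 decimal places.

0.119

Incomes under z: 20×¥11,800, 38×¥15,000 (q = 58 of N = 107).
Normalized shortfalls: (17800−11800)/17800 = 0.3371 (×20); (17800−15000)/17800 = 0.1573 (×38).
Sum of shortfalls = 12.719101; P₁ averages over all N: 12.719101 / 107 = 0.119.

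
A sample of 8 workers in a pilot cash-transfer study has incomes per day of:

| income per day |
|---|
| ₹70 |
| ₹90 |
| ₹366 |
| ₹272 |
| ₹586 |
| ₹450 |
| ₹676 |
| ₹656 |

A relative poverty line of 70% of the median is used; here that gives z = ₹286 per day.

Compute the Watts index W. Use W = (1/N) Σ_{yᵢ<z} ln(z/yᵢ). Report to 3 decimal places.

Incomes under z: ₹70, ₹90, ₹272 (q = 3 of N = 8).
Log shortfalls: ln(286/70) = 1.4075; ln(286/90) = 1.1562; ln(286/272) = 0.0502.
W = 2.613868 / 8 = 0.327.

0.327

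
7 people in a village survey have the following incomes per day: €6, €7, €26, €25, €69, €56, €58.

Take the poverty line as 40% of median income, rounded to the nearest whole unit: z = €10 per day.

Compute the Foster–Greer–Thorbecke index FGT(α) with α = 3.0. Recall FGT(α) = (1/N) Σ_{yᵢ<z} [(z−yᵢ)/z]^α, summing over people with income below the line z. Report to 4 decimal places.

0.0130

Incomes under z: €6, €7 (q = 2 of N = 7).
Gap ratios (z−y)/z: (10−6)/10 = 0.4000; (10−7)/10 = 0.3000.
Raised to α = 3.0: 0.06400; 0.02700.
Sum = 0.091000; FGT(3.0) = 0.091000 / 7 = 0.0130.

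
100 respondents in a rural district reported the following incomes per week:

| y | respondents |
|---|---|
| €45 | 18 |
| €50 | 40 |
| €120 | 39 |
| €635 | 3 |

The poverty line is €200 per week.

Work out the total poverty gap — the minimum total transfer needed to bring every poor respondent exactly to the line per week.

€11,910

Below the line: 18×€45, 40×€50, 39×€120 (q = 97 of N = 100).
Individual gaps: 18×(200−45) = 2790; 40×(200−50) = 6000; 39×(200−120) = 3120.
Aggregate gap = €11,910.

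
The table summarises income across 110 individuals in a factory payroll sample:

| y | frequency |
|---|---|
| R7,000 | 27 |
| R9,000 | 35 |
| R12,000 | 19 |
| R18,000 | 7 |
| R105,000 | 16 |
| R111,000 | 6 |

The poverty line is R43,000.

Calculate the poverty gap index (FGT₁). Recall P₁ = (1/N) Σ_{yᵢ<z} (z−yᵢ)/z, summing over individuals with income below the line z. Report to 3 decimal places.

0.619

Incomes under z: 27×R7,000, 35×R9,000, 19×R12,000, 7×R18,000 (q = 88 of N = 110).
Gap ratios (z−y)/z: (43000−7000)/43000 = 0.8372 (×27); (43000−9000)/43000 = 0.7907 (×35); (43000−12000)/43000 = 0.7209 (×19); (43000−18000)/43000 = 0.5814 (×7).
Sum of shortfalls = 68.046512; P₁ averages over all N: 68.046512 / 110 = 0.619.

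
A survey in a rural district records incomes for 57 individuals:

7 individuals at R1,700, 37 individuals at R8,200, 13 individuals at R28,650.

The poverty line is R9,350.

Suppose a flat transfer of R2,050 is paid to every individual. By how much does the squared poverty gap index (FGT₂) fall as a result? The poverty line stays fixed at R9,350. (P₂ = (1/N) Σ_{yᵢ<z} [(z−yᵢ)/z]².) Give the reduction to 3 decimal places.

Before: below the line — 7×R1,700, 37×R8,200; squared poverty gap index (FGT₂) = 0.09203.
After the R2,050 transfer: below the line — 7×R3,750; squared poverty gap index (FGT₂) = 0.04405.
Reduction = 0.09203 − 0.04405 = 0.048.

0.048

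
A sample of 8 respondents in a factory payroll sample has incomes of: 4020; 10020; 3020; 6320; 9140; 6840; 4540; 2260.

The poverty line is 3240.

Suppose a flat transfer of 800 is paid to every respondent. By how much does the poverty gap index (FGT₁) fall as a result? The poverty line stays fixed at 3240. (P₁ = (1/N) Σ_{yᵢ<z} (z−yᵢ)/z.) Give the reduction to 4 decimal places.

Before: below the line — 2260, 3020; poverty gap index (FGT₁) = 0.046296.
After the 800 transfer: below the line — 3060; poverty gap index (FGT₁) = 0.006944.
Reduction = 0.046296 − 0.006944 = 0.0394.

0.0394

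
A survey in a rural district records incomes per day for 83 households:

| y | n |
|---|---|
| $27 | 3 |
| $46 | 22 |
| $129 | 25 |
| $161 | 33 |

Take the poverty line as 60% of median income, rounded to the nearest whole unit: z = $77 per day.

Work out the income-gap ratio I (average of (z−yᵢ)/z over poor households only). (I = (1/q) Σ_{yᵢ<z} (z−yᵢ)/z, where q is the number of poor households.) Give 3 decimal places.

Incomes under z: 3×$27, 22×$46 (q = 25 of N = 83).
Shortfall ratios (z−y)/z: 0.6494 (×3), 0.4026 (×22); sum = 10.805195.
I averages over the q = 25 poor units only: 10.805195 / 25 = 0.432.

0.432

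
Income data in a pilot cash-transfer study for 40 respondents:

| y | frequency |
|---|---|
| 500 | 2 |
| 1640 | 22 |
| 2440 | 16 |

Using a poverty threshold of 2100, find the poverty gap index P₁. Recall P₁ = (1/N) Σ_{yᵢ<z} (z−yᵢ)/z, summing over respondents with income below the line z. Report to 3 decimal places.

0.159

Incomes under z: 2×500, 22×1640 (q = 24 of N = 40).
Normalized shortfalls: (2100−500)/2100 = 0.7619 (×2); (2100−1640)/2100 = 0.2190 (×22).
Sum of shortfalls = 6.342857; P₁ averages over all N: 6.342857 / 40 = 0.159.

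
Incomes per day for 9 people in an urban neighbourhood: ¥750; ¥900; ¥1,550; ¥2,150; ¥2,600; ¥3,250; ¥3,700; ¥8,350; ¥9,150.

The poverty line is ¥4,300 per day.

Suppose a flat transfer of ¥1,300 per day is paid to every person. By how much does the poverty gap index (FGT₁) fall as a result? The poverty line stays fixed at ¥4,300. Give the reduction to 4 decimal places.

0.2106

Before: below the line — ¥750, ¥900, ¥1,550, ¥2,150, ¥2,600, ¥3,250, ¥3,700; poverty gap index (FGT₁) = 0.392765.
After the ¥1,300 transfer: below the line — ¥2,050, ¥2,200, ¥2,850, ¥3,450, ¥3,900; poverty gap index (FGT₁) = 0.182171.
Reduction = 0.392765 − 0.182171 = 0.2106.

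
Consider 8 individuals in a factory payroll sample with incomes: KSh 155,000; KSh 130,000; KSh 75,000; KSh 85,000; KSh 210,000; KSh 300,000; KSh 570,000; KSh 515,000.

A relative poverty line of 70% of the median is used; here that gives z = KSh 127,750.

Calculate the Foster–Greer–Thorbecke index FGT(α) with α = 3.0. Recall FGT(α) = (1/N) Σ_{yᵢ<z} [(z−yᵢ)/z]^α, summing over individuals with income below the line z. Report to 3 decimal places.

Incomes under z: KSh 75,000, KSh 85,000 (q = 2 of N = 8).
Gap ratios (z−y)/z: (127750−75000)/127750 = 0.4129; (127750−85000)/127750 = 0.3346.
Raised to α = 3.0: 0.07040; 0.03747.
Sum = 0.107876; FGT(3.0) = 0.107876 / 8 = 0.013.

0.013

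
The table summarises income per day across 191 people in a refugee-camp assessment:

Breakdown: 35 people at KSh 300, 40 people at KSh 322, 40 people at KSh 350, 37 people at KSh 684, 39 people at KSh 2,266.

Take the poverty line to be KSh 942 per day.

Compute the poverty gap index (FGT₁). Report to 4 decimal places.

Incomes under z: 35×KSh 300, 40×KSh 322, 40×KSh 350, 37×KSh 684 (q = 152 of N = 191).
Normalized shortfalls: (942−300)/942 = 0.6815 (×35); (942−322)/942 = 0.6582 (×40); (942−350)/942 = 0.6285 (×40); (942−684)/942 = 0.2739 (×37).
Sum of shortfalls = 85.452229; P₁ averages over all N: 85.452229 / 191 = 0.4474.

0.4474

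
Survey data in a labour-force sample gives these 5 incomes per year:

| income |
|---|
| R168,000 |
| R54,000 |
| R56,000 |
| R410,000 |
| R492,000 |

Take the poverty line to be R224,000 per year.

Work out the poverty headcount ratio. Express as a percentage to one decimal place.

3 of the 5 families have income below R224,000.
H = 3/5 = 60.0%.

60.0%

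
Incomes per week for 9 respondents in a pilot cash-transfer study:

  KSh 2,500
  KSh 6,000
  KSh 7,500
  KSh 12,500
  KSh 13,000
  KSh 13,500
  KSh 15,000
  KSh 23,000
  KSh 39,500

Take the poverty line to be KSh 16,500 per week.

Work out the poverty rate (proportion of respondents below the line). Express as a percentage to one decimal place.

7 of the 9 respondents have income below KSh 16,500.
H = 7/9 = 77.8%.

77.8%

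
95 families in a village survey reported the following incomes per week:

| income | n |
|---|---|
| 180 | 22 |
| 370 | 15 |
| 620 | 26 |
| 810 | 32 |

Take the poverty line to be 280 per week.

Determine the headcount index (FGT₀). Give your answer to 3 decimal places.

0.232

22 of the 95 families have income below 280.
H = 22/95 = 0.232.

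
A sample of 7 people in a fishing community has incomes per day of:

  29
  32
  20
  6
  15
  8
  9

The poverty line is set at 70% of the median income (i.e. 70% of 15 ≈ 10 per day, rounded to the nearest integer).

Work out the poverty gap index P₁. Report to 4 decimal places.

0.1000

Below z: 6, 8, 9 (q = 3 of N = 7).
Gap ratios (z−y)/z: (10−6)/10 = 0.4000; (10−8)/10 = 0.2000; (10−9)/10 = 0.1000.
Sum of shortfalls = 0.700000; P₁ averages over all N: 0.700000 / 7 = 0.1000.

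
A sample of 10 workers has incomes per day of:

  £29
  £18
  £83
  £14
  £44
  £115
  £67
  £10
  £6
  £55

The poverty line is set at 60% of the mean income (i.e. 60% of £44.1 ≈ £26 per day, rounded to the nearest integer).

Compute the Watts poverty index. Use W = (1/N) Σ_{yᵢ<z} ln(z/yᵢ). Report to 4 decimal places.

Below the line: £6, £10, £14, £18 (q = 4 of N = 10).
Log gaps: ln(26/6) = 1.4663; ln(26/10) = 0.9555; ln(26/14) = 0.6190; ln(26/18) = 0.3677.
W = 3.408613 / 10 = 0.3409.

0.3409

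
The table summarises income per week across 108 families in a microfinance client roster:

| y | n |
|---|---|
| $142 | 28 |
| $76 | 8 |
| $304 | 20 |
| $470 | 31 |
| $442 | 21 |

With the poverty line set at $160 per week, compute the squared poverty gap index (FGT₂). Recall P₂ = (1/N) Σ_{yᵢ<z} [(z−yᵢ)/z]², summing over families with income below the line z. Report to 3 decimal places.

0.024

Below z: 8×$76, 28×$142 (q = 36 of N = 108).
Gap ratios (z−y)/z: (160−76)/160 = 0.5250 (×8); (160−142)/160 = 0.1125 (×28).
Squared: 0.2756 (×8); 0.0127 (×28).
Sum = 2.559375; P₂ = 2.559375 / 108 = 0.024.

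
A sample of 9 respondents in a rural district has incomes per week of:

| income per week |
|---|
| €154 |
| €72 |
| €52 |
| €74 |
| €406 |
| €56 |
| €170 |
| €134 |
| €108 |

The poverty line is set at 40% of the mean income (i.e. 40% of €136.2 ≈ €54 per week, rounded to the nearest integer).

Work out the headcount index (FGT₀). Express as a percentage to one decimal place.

11.1%

1 of the 9 respondents have income below €54.
H = 1/9 = 11.1%.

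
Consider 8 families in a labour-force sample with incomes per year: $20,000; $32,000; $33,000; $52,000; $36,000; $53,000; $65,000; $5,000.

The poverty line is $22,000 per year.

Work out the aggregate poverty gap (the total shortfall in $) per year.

$19,000

Poor units: $5,000, $20,000 (q = 2 of N = 8).
Individual gaps: 22000−5000 = 17000; 22000−20000 = 2000.
Aggregate gap = $19,000.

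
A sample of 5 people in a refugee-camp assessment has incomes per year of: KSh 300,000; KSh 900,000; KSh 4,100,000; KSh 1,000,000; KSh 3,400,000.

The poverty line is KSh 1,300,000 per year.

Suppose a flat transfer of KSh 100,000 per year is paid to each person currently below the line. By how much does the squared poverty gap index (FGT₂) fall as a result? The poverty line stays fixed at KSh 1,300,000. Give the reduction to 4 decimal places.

0.0367

Before: below the line — KSh 300,000, KSh 900,000, KSh 1,000,000; squared poverty gap index (FGT₂) = 0.147929.
After the KSh 100,000 transfer: below the line — KSh 400,000, KSh 1,000,000, KSh 1,100,000; squared poverty gap index (FGT₂) = 0.111243.
Reduction = 0.147929 − 0.111243 = 0.0367.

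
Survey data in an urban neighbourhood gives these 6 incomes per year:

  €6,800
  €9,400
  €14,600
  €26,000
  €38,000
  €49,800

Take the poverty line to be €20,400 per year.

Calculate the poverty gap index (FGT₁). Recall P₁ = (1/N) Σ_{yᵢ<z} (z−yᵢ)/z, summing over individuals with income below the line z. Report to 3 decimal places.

Incomes under z: €6,800, €9,400, €14,600 (q = 3 of N = 6).
Shortfall ratios: (20400−6800)/20400 = 0.6667; (20400−9400)/20400 = 0.5392; (20400−14600)/20400 = 0.2843.
Sum of shortfalls = 1.490196; P₁ averages over all N: 1.490196 / 6 = 0.248.

0.248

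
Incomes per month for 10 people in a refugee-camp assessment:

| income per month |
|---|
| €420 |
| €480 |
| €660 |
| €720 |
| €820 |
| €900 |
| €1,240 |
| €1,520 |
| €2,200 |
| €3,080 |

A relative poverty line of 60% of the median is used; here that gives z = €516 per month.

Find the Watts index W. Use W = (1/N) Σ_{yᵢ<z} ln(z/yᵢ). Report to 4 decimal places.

0.0278

Below z: €420, €480 (q = 2 of N = 10).
Log gaps: ln(516/420) = 0.2059; ln(516/480) = 0.0723.
W = 0.278173 / 10 = 0.0278.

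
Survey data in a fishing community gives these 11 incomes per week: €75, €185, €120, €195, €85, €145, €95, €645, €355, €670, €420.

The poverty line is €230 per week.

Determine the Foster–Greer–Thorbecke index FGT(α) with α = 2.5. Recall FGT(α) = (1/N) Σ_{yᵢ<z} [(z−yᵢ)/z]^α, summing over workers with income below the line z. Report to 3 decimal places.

Below the line: €75, €85, €95, €120, €145, €185, €195 (q = 7 of N = 11).
Relative gaps: (230−75)/230 = 0.6739; (230−85)/230 = 0.6304; (230−95)/230 = 0.5870; (230−120)/230 = 0.4783; (230−145)/230 = 0.3696; (230−185)/230 = 0.1957; (230−195)/230 = 0.1522.
Raised to α = 2.5: 0.37283; 0.31557; 0.26395; 0.15818; 0.08303; 0.01693; 0.00903.
Sum = 1.219526; FGT(2.5) = 1.219526 / 11 = 0.111.

0.111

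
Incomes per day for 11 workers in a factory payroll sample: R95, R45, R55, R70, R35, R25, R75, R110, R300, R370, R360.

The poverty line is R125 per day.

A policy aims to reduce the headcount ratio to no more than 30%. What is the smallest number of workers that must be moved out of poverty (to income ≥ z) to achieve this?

5

8 of the 11 workers are poor, so H = 8/11 = 0.727.
A headcount ratio of at most 30% allows at most ⌊0.30 × 11⌋ = 3 poor workers.
So at least 8 − 3 = 5 must be lifted.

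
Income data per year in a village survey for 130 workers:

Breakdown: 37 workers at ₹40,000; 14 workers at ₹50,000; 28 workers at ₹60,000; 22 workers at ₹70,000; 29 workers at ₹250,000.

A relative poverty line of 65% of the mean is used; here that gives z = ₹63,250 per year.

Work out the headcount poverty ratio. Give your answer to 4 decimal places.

0.6077

79 of the 130 workers have income below ₹63,250.
H = 79/130 = 0.6077.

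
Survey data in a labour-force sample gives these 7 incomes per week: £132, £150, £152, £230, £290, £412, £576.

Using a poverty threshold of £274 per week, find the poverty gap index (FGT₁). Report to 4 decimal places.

Below the line: £132, £150, £152, £230 (q = 4 of N = 7).
Shortfall ratios: (274−132)/274 = 0.5182; (274−150)/274 = 0.4526; (274−152)/274 = 0.4453; (274−230)/274 = 0.1606.
Σ = 1.576642. Dividing by the full population N = 7 gives P₁ = 0.2252.

0.2252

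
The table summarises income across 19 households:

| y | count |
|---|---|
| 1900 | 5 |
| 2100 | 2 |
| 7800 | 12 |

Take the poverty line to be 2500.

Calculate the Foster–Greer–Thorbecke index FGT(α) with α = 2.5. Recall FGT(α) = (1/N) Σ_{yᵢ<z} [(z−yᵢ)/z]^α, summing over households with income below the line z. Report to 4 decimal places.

0.0085

Below z: 5×1900, 2×2100 (q = 7 of N = 19).
Relative gaps: (2500−1900)/2500 = 0.2400 (×5); (2500−2100)/2500 = 0.1600 (×2).
Raised to α = 2.5: 0.02822 (×5); 0.01024 (×2).
Sum = 0.161571; FGT(2.5) = 0.161571 / 19 = 0.0085.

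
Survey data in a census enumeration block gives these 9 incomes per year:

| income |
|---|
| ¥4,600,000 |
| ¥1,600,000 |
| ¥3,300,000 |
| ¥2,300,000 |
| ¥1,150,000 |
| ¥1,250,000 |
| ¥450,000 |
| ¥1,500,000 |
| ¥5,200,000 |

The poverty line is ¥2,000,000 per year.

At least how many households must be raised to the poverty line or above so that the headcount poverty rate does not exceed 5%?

5

Currently q = 5 of N = 9 are below the line (H = 0.556).
A headcount ratio of at most 5% allows at most ⌊0.05 × 9⌋ = 0 poor households.
So at least 5 − 0 = 5 must be lifted.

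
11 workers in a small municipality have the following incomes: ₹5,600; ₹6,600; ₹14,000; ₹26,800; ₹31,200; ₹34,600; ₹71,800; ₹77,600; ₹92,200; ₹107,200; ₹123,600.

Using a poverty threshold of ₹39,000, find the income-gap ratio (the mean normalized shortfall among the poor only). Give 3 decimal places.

0.492

Poor units: ₹5,600, ₹6,600, ₹14,000, ₹26,800, ₹31,200, ₹34,600 (q = 6 of N = 11).
Shortfall ratios (z−y)/z: 0.8564, 0.8308, 0.6410, 0.3128, 0.2000, 0.1128; sum = 2.953846.
The income-gap ratio divides by q (the poor only): 2.953846 / 6 = 0.492.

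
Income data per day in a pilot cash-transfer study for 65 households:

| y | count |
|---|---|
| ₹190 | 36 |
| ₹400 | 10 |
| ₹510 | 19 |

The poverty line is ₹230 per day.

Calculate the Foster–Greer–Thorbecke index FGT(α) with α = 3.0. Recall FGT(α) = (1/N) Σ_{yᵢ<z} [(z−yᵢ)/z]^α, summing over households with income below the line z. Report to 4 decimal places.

Incomes under z: 36×₹190 (q = 36 of N = 65).
Relative gaps: (230−190)/230 = 0.1739 (×36).
Raised to α = 3.0: 0.00526 (×36).
Sum = 0.189365; FGT(3.0) = 0.189365 / 65 = 0.0029.

0.0029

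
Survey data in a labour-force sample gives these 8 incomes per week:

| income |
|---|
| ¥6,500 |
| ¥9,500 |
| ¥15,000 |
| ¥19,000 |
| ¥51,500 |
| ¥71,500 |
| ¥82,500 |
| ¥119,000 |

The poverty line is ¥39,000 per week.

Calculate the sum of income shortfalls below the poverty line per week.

Poor units: ¥6,500, ¥9,500, ¥15,000, ¥19,000 (q = 4 of N = 8).
Individual gaps: 39000−6500 = 32500; 39000−9500 = 29500; 39000−15000 = 24000; 39000−19000 = 20000.
Aggregate gap = ¥106,000.

¥106,000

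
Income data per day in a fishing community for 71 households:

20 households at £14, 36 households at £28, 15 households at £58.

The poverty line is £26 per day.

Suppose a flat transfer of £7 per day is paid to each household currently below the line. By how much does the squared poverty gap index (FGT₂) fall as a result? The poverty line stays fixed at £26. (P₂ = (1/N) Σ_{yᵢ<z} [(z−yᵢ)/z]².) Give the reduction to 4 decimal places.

Before: below the line — 20×£14; squared poverty gap index (FGT₂) = 0.060005.
After the £7 transfer: below the line — 20×£21; squared poverty gap index (FGT₂) = 0.010418.
Reduction = 0.060005 − 0.010418 = 0.0496.

0.0496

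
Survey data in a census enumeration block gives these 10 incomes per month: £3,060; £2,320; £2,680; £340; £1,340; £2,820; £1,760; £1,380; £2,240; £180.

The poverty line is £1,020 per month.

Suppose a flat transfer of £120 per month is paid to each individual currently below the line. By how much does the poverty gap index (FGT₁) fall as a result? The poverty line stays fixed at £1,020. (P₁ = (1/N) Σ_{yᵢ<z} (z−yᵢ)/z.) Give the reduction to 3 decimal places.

Before: below the line — £180, £340; poverty gap index (FGT₁) = 0.14902.
After the £120 transfer: below the line — £300, £460; poverty gap index (FGT₁) = 0.12549.
Reduction = 0.14902 − 0.12549 = 0.024.

0.024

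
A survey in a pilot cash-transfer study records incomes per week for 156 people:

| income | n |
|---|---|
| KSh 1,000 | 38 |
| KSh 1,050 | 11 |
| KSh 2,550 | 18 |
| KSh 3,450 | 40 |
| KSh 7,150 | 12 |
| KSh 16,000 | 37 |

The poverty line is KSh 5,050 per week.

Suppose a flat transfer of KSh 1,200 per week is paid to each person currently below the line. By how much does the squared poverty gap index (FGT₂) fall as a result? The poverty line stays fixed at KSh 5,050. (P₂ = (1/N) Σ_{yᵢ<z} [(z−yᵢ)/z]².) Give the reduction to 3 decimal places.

Before: below the line — 38×KSh 1,000, 11×KSh 1,050, 18×KSh 2,550, 40×KSh 3,450; squared poverty gap index (FGT₂) = 0.25493.
After the KSh 1,200 transfer: below the line — 38×KSh 2,200, 11×KSh 2,250, 18×KSh 3,750, 40×KSh 4,650; squared poverty gap index (FGT₂) = 0.10852.
Reduction = 0.25493 − 0.10852 = 0.146.

0.146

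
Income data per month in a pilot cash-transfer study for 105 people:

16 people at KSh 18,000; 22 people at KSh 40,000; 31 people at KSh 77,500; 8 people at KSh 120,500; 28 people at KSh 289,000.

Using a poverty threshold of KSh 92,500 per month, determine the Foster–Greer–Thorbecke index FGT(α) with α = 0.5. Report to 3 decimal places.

Incomes under z: 16×KSh 18,000, 22×KSh 40,000, 31×KSh 77,500 (q = 69 of N = 105).
Relative gaps: (92500−18000)/92500 = 0.8054 (×16); (92500−40000)/92500 = 0.5676 (×22); (92500−77500)/92500 = 0.1622 (×31).
Raised to α = 0.5: 0.89744 (×16); 0.75337 (×22); 0.40269 (×31).
Sum = 43.416761; FGT(0.5) = 43.416761 / 105 = 0.413.

0.413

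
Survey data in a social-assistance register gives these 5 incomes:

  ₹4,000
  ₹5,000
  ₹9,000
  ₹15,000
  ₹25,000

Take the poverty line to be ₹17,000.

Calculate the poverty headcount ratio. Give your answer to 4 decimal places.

4 of the 5 workers have income below ₹17,000.
H = 4/5 = 0.8000.

0.8000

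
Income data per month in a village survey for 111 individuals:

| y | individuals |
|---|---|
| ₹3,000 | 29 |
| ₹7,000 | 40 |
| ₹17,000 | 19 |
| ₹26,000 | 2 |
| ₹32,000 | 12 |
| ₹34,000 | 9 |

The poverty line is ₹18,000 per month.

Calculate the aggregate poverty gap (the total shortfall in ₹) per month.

₹894,000

Below z: 29×₹3,000, 40×₹7,000, 19×₹17,000 (q = 88 of N = 111).
Individual gaps: 29×(18000−3000) = 435000; 40×(18000−7000) = 440000; 19×(18000−17000) = 19000.
Aggregate gap = ₹894,000.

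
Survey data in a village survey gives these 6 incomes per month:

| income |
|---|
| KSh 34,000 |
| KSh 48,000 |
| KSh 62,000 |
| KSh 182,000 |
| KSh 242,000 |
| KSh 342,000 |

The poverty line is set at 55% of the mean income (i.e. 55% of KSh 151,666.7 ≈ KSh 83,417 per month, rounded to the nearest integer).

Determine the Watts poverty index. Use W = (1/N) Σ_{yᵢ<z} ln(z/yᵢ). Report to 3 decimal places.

0.291

Below z: KSh 34,000, KSh 48,000, KSh 62,000 (q = 3 of N = 6).
Log gaps: ln(83417/34000) = 0.8975; ln(83417/48000) = 0.5527; ln(83417/62000) = 0.2967.
W = 1.746860 / 6 = 0.291.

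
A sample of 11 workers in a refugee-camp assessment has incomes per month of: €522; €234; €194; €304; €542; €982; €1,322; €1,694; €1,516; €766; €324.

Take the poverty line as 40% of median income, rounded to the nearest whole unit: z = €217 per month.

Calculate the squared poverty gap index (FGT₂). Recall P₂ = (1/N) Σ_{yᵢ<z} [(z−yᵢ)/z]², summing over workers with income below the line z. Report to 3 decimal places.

0.001

Below z: €194 (q = 1 of N = 11).
Relative gaps: (217−194)/217 = 0.1060.
Squared: 0.0112.
Sum = 0.011234; P₂ = 0.011234 / 11 = 0.001.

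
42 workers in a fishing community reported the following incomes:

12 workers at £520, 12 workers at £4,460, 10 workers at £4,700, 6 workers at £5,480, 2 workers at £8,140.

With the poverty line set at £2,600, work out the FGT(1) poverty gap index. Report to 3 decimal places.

Incomes under z: 12×£520 (q = 12 of N = 42).
Gap ratios (z−y)/z: (2600−520)/2600 = 0.8000 (×12).
Sum of shortfalls = 9.600000; P₁ averages over all N: 9.600000 / 42 = 0.229.

0.229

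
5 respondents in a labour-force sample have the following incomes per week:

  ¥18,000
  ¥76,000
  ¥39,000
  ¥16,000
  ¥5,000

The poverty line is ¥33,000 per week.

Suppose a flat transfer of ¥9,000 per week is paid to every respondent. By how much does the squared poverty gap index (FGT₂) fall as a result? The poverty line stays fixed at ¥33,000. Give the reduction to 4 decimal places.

Before: below the line — ¥5,000, ¥16,000, ¥18,000; squared poverty gap index (FGT₂) = 0.238384.
After the ¥9,000 transfer: below the line — ¥14,000, ¥25,000, ¥27,000; squared poverty gap index (FGT₂) = 0.084665.
Reduction = 0.238384 − 0.084665 = 0.1537.

0.1537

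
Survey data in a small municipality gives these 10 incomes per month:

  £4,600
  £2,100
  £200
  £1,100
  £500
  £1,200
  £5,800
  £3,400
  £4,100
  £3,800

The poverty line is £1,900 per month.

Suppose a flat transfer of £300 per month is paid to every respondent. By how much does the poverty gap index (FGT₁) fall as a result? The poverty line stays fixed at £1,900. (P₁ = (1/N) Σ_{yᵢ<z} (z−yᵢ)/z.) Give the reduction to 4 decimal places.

0.0632

Before: below the line — £200, £500, £1,100, £1,200; poverty gap index (FGT₁) = 0.242105.
After the £300 transfer: below the line — £500, £800, £1,400, £1,500; poverty gap index (FGT₁) = 0.178947.
Reduction = 0.242105 − 0.178947 = 0.0632.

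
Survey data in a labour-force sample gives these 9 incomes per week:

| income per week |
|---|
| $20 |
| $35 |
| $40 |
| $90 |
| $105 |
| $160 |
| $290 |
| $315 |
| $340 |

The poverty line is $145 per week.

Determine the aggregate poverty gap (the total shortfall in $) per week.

Poor units: $20, $35, $40, $90, $105 (q = 5 of N = 9).
Individual gaps: 145−20 = 125; 145−35 = 110; 145−40 = 105; 145−90 = 55; 145−105 = 40.
Aggregate gap = $435.

$435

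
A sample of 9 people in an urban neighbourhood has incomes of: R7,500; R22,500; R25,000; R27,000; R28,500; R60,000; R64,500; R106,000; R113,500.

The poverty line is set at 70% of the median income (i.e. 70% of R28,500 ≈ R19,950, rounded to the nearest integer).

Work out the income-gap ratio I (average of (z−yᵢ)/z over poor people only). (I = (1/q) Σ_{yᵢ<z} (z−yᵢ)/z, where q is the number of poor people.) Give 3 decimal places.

Incomes under z: R7,500 (q = 1 of N = 9).
Shortfall ratios (z−y)/z: 0.6241; sum = 0.624060.
The income-gap ratio divides by q (the poor only): 0.624060 / 1 = 0.624.

0.624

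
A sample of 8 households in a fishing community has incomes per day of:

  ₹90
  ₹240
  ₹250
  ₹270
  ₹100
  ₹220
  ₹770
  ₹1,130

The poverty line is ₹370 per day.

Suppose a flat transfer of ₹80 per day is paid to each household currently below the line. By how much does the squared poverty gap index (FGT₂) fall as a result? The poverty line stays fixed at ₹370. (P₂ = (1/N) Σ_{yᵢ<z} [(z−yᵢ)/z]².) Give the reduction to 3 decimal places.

Before: below the line — ₹90, ₹100, ₹220, ₹240, ₹250, ₹270; squared poverty gap index (FGT₂) = 0.19640.
After the ₹80 transfer: below the line — ₹170, ₹180, ₹300, ₹320, ₹330, ₹350; squared poverty gap index (FGT₂) = 0.07807.
Reduction = 0.19640 − 0.07807 = 0.118.

0.118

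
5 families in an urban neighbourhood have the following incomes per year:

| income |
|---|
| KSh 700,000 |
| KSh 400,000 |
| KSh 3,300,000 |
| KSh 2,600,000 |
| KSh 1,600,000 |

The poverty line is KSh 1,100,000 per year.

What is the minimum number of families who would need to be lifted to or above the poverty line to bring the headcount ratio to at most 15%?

2 of the 5 families are poor, so H = 2/5 = 0.400.
A headcount ratio of at most 15% allows at most ⌊0.15 × 5⌋ = 0 poor families.
So at least 2 − 0 = 2 must be lifted.

2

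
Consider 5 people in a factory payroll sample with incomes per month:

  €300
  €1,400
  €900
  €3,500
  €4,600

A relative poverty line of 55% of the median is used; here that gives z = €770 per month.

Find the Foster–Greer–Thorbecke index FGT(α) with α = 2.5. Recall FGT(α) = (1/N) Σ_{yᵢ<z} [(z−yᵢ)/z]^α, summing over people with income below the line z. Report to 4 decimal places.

Incomes under z: €300 (q = 1 of N = 5).
Gap ratios (z−y)/z: (770−300)/770 = 0.6104.
Raised to α = 2.5: 0.29108.
Sum = 0.291084; FGT(2.5) = 0.291084 / 5 = 0.0582.

0.0582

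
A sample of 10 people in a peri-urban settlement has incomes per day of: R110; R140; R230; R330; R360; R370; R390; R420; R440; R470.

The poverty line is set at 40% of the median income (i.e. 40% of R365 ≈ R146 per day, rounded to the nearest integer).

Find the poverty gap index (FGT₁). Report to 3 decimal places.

Poor units: R110, R140 (q = 2 of N = 10).
Gap ratios (z−y)/z: (146−110)/146 = 0.2466; (146−140)/146 = 0.0411.
Σ = 0.287671. Dividing by the full population N = 10 gives P₁ = 0.029.

0.029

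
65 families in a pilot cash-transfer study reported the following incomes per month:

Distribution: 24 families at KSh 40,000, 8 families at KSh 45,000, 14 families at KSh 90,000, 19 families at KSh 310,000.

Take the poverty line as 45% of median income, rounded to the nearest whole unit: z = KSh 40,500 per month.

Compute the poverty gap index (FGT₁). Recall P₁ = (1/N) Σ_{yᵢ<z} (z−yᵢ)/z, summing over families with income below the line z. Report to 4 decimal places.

0.0046

Poor units: 24×KSh 40,000 (q = 24 of N = 65).
Gap ratios (z−y)/z: (40500−40000)/40500 = 0.0123 (×24).
Sum of shortfalls = 0.296296; P₁ averages over all N: 0.296296 / 65 = 0.0046.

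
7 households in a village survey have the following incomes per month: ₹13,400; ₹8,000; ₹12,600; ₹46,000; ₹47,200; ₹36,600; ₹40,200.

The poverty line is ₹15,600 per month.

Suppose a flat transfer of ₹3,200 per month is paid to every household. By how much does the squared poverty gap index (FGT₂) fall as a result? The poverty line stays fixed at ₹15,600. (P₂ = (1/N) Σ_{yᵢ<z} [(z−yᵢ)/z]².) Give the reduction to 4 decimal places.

Before: below the line — ₹8,000, ₹12,600, ₹13,400; squared poverty gap index (FGT₂) = 0.042031.
After the ₹3,200 transfer: below the line — ₹11,200; squared poverty gap index (FGT₂) = 0.011365.
Reduction = 0.042031 − 0.011365 = 0.0307.

0.0307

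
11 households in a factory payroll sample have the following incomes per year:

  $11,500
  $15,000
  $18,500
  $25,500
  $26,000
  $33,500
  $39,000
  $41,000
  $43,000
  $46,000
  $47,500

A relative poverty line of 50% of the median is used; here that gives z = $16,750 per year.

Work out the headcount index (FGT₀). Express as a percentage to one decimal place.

18.2%

2 of the 11 households have income below $16,750.
H = 2/11 = 18.2%.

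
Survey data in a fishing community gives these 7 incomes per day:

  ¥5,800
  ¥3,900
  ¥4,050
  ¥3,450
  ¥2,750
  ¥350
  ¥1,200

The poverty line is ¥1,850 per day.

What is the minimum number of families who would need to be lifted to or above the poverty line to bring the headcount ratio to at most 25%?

2 of the 7 families are poor, so H = 2/7 = 0.286.
A headcount ratio of at most 25% allows at most ⌊0.25 × 7⌋ = 1 poor families.
So at least 2 − 1 = 1 must be lifted.

1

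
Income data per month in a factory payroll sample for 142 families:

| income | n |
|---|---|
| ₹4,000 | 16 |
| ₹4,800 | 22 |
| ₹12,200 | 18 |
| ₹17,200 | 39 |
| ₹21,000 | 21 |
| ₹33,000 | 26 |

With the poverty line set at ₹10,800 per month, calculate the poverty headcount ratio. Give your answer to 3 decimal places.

38 of the 142 families have income below ₹10,800.
H = 38/142 = 0.268.

0.268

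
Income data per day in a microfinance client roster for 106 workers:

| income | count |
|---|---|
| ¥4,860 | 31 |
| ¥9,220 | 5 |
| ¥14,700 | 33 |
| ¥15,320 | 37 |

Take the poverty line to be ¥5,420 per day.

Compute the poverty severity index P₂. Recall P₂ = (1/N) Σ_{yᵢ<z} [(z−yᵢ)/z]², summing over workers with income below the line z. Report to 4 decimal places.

Poor units: 31×¥4,860 (q = 31 of N = 106).
Shortfall ratios: (5420−4860)/5420 = 0.1033 (×31).
Squared: 0.0107 (×31).
Sum = 0.330932; P₂ = 0.330932 / 106 = 0.0031.

0.0031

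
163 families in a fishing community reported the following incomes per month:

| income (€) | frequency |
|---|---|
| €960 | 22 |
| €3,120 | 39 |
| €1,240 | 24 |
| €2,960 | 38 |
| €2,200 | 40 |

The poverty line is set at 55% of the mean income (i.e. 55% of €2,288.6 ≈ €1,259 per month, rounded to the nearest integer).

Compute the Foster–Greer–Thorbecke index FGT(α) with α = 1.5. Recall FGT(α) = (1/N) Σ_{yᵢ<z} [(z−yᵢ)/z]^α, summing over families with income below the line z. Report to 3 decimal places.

Incomes under z: 22×€960, 24×€1,240 (q = 46 of N = 163).
Gap ratios (z−y)/z: (1259−960)/1259 = 0.2375 (×22); (1259−1240)/1259 = 0.0151 (×24).
Raised to α = 1.5: 0.11574 (×22); 0.00185 (×24).
Sum = 2.590685; FGT(1.5) = 2.590685 / 163 = 0.016.

0.016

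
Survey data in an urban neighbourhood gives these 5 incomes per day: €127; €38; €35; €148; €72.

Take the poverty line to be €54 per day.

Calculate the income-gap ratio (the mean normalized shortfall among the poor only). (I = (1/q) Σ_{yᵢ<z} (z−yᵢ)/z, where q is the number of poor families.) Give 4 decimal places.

Below z: €35, €38 (q = 2 of N = 5).
Relative gaps: 0.3519, 0.2963; sum = 0.648148.
The income-gap ratio divides by q (the poor only): 0.648148 / 2 = 0.3241.

0.3241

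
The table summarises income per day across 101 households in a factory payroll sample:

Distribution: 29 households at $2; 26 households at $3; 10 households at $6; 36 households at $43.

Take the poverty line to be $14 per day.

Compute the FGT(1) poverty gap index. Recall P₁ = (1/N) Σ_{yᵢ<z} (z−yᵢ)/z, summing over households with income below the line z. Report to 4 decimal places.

Poor units: 29×$2, 26×$3, 10×$6 (q = 65 of N = 101).
Relative gaps: (14−2)/14 = 0.8571 (×29); (14−3)/14 = 0.7857 (×26); (14−6)/14 = 0.5714 (×10).
Σ = 51.000000. Dividing by the full population N = 101 gives P₁ = 0.5050.

0.5050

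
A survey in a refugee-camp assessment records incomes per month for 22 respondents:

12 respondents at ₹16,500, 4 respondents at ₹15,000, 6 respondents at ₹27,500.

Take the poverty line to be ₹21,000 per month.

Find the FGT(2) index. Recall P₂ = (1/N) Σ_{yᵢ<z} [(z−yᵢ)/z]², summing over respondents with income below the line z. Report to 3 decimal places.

0.040

Below the line: 4×₹15,000, 12×₹16,500 (q = 16 of N = 22).
Normalized shortfalls: (21000−15000)/21000 = 0.2857 (×4); (21000−16500)/21000 = 0.2143 (×12).
Squared: 0.0816 (×4); 0.0459 (×12).
Sum = 0.877551; P₂ = 0.877551 / 22 = 0.040.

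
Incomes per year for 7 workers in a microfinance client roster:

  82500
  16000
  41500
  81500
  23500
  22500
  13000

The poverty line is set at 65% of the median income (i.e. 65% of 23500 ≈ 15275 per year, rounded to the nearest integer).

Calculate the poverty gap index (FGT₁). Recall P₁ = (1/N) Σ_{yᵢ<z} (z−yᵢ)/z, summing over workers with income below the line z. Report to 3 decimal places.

0.021

Below the line: 13000 (q = 1 of N = 7).
Shortfall ratios: (15275−13000)/15275 = 0.1489.
Sum of shortfalls = 0.148936; P₁ averages over all N: 0.148936 / 7 = 0.021.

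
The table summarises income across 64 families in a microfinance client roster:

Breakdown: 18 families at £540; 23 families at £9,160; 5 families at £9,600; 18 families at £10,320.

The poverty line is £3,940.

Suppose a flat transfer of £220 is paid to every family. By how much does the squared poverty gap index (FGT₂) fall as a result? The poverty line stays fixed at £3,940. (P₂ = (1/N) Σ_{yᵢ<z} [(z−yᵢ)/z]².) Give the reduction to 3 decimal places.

Before: below the line — 18×£540; squared poverty gap index (FGT₂) = 0.20944.
After the £220 transfer: below the line — 18×£760; squared poverty gap index (FGT₂) = 0.18321.
Reduction = 0.20944 − 0.18321 = 0.026.

0.026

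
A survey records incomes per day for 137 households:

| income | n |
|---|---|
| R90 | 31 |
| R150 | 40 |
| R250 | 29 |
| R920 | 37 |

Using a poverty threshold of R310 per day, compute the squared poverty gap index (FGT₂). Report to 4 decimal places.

Incomes under z: 31×R90, 40×R150, 29×R250 (q = 100 of N = 137).
Shortfall ratios: (310−90)/310 = 0.7097 (×31); (310−150)/310 = 0.5161 (×40); (310−250)/310 = 0.1935 (×29).
Squared: 0.5036 (×31); 0.2664 (×40); 0.0375 (×29).
Sum = 27.354839; P₂ = 27.354839 / 137 = 0.1997.

0.1997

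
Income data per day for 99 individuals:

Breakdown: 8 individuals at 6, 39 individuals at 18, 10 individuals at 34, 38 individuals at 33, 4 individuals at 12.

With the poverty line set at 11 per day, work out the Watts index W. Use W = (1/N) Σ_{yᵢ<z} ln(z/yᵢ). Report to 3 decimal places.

Poor units: 8×6 (q = 8 of N = 99).
Log shortfalls: ln(11/6) = 0.6061 (×8).
W = 4.849086 / 99 = 0.049.

0.049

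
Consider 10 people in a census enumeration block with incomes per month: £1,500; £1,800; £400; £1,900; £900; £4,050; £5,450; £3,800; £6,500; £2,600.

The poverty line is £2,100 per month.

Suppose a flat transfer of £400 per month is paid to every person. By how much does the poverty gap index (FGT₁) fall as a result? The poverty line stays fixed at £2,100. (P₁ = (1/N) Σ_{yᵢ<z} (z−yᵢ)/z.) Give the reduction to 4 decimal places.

Before: below the line — £400, £900, £1,500, £1,800, £1,900; poverty gap index (FGT₁) = 0.190476.
After the £400 transfer: below the line — £800, £1,300, £1,900; poverty gap index (FGT₁) = 0.109524.
Reduction = 0.190476 − 0.109524 = 0.0810.

0.0810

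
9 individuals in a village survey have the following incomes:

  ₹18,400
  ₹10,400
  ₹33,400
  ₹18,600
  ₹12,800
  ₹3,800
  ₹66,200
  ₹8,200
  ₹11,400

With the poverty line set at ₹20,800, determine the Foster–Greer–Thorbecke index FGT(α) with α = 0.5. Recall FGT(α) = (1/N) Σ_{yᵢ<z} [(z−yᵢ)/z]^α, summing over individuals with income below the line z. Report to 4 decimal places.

Below z: ₹3,800, ₹8,200, ₹10,400, ₹11,400, ₹12,800, ₹18,400, ₹18,600 (q = 7 of N = 9).
Relative gaps: (20800−3800)/20800 = 0.8173; (20800−8200)/20800 = 0.6058; (20800−10400)/20800 = 0.5000; (20800−11400)/20800 = 0.4519; (20800−12800)/20800 = 0.3846; (20800−18400)/20800 = 0.1154; (20800−18600)/20800 = 0.1058.
Raised to α = 0.5: 0.90405; 0.77831; 0.70711; 0.67225; 0.62017; 0.33968; 0.32522.
Sum = 4.346800; FGT(0.5) = 4.346800 / 9 = 0.4830.

0.4830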